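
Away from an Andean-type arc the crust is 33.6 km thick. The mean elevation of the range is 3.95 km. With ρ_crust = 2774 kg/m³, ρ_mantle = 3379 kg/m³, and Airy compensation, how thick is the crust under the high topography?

55.7 km

Root depth r = h ρ_c / (ρ_m − ρ_c) = 3.95 km × 2774 / 605 = 18.11 km.
Total thickness = T + h + r = 33.6 km + 3.95 km + 18.11 km = 55.7 km.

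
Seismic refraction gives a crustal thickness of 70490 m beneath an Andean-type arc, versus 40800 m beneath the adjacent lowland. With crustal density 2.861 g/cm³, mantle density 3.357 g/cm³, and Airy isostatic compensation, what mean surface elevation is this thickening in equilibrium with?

Excess crust Δ = 70490 m − 40800 m = 29690 m, split between elevation h and root r with h + r = Δ.
Airy balance ρ_c h = (ρ_m − ρ_c) r gives r = h ρ_c/(ρ_m − ρ_c), so h (1 + ρ_c/(ρ_m − ρ_c)) = Δ, i.e. h = Δ (ρ_m − ρ_c)/ρ_m.
h = 29690 m × 0.496/3.357 = 4390 m.

4390 m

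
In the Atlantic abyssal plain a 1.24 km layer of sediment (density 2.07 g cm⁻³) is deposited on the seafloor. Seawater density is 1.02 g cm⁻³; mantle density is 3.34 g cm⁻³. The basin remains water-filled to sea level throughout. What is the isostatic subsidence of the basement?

0.561 km

Submarine loading: the sediment displaces seawater, and the subsidence is in turn flooded, so s (ρ_m − ρ_w) = t (ρ_sed − ρ_w).
s = 1.24 km × (2.07 − 1.02) / (3.34 − 1.02) = 0.561 km.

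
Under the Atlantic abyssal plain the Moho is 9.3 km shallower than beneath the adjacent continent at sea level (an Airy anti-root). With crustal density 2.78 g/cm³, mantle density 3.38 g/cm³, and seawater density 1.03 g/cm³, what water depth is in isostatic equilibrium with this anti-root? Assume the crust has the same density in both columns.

Replacing a thickness d of crust by seawater at the top must be balanced by replacing crust with mantle at the base: d (ρ_c − ρ_w) = a (ρ_m − ρ_c).
d = a (ρ_m − ρ_c)/(ρ_c − ρ_w) = 9.3 km × 0.6/1.75 = 3.19 km.

3.19 km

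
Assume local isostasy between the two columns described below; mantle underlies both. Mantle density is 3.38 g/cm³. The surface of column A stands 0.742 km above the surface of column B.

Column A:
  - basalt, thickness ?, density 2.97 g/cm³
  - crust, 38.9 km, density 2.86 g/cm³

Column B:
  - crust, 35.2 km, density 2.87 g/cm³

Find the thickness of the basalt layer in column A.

Take the compensation level at the base of the deeper column (depth z_c below the surface of column A) and equate Σ ρ_i t_i down to z_c; mantle fills any gap and the z_c terms cancel.
Column A: x×2.97 + 38.9×2.86 + (z_c − 38.9 − x)×3.38
Column B: 0.742×0 + 35.2×2.87 + (z_c − 0.742 − 35.2)×3.38
The z_c×3.38 term appears on both sides and cancels. Collect the known terms of each column as K = Σ(ρt)_known − 3.38 × (depth of known layers): K_A = 111.254 − 3.38×38.9 = −20.228; K_B = 101.024 − 3.38×(0.742 + 35.2) = −20.45996.
Balance: K_A − x×(3.38 − 2.97) = K_B, so x = (K_A − K_B)/(3.38 − 2.97) = 0.23196/0.41 = 0.566 km.

0.566 km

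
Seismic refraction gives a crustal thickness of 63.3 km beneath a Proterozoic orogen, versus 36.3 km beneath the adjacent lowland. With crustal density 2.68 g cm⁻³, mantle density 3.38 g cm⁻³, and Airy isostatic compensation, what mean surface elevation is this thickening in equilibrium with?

5.59 km

Excess crust Δ = 63.3 km − 36.3 km = 27 km, split between elevation h and root r with h + r = Δ.
Airy balance ρ_c h = (ρ_m − ρ_c) r gives r = h ρ_c/(ρ_m − ρ_c), so h (1 + ρ_c/(ρ_m − ρ_c)) = Δ, i.e. h = Δ (ρ_m − ρ_c)/ρ_m.
h = 27 km × 0.7/3.38 = 5.59 km.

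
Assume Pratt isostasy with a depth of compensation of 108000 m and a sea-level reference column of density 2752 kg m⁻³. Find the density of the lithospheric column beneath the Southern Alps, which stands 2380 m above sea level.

2690 kg m⁻³

Pratt balance: ρ_ref D = ρ (D + h).
ρ = ρ_ref D/(D + h) = 2752 × 108000 m/(108000 m + 2380 m) = 2690 kg m⁻³.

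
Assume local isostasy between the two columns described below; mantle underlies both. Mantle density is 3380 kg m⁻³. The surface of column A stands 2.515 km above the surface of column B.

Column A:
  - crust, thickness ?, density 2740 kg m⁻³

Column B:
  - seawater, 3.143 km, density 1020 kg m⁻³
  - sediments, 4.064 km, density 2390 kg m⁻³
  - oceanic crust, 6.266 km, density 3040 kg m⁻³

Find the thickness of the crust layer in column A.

34.5 km

Take the compensation level at the base of the deeper column (depth z_c below the surface of column A) and equate Σ ρ_i t_i down to z_c; mantle fills any gap and the z_c terms cancel.
Column A: x×2740 + (z_c − 0 − x)×3380
Column B: 2.515×0 + 3.143×1020 + 4.064×2390 + 6.266×3040 + (z_c − 2.515 − 13.473)×3380
The z_c×3380 term appears on both sides and cancels. Collect the known terms of each column as K = Σ(ρt)_known − 3380 × (depth of known layers): K_A = 0 − 3380×0 = 0; K_B = 31967.46 − 3380×(2.515 + 13.473) = −22071.98.
Balance: K_A − x×(3380 − 2740) = K_B, so x = (K_A − K_B)/(3380 − 2740) = 22072/640 = 34.5 km.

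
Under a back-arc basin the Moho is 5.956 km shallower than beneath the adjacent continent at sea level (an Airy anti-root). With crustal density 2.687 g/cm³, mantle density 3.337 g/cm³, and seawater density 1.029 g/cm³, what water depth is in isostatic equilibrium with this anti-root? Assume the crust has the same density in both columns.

Replacing a thickness d of crust by seawater at the top must be balanced by replacing crust with mantle at the base: d (ρ_c − ρ_w) = a (ρ_m − ρ_c).
d = a (ρ_m − ρ_c)/(ρ_c − ρ_w) = 5.956 km × 0.65/1.658 = 2.33 km.

2.33 km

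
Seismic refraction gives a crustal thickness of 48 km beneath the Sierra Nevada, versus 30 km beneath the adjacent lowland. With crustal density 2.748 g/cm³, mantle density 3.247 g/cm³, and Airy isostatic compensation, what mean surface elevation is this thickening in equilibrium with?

2.77 km

Excess crust Δ = 48 km − 30 km = 18 km, split between elevation h and root r with h + r = Δ.
Airy balance ρ_c h = (ρ_m − ρ_c) r gives r = h ρ_c/(ρ_m − ρ_c), so h (1 + ρ_c/(ρ_m − ρ_c)) = Δ, i.e. h = Δ (ρ_m − ρ_c)/ρ_m.
h = 18 km × 0.499/3.247 = 2.77 km.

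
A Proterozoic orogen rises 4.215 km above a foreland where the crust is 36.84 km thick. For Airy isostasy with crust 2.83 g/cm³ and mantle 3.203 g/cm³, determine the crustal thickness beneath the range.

Root depth r = h ρ_c / (ρ_m − ρ_c) = 4.215 km × 2.83 / 0.373 = 31.98 km.
Total thickness = T + h + r = 36.84 km + 4.215 km + 31.98 km = 73 km.

73 km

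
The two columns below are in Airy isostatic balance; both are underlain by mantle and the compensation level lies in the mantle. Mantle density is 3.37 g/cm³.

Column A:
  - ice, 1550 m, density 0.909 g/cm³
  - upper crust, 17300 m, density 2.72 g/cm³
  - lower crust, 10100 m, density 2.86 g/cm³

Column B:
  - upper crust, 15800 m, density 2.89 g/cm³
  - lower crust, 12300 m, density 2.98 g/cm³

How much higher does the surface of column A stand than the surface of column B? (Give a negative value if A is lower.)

2320 m

For any compensation level in the mantle, the mantle terms cancel and isostasy reduces to e = (Σt_A − Σt_B) − (Σ(ρt)_A − Σ(ρt)_B) / ρ_m.
Σt_A = 28950 m; Σt_B = 28100 m; Σ(ρt)_A = 77350.95; Σ(ρt)_B = 82316 (in m·g/cm³).
e = (28950 − 28100) − (77350.95 − 82316) / 3.37 = 2320 m.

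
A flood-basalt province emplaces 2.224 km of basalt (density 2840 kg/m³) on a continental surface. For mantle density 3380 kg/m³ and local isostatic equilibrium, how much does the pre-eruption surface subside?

1.87 km

Subaerial loading: s = t ρ_load / ρ_m.
s = 2.224 km × 2840/3380 = 1.87 km.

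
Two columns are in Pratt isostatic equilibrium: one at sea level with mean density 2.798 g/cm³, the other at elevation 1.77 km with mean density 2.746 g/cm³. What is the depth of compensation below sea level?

93.5 km

ρ_ref D = ρ (D + h) → D (ρ_ref − ρ) = ρ h.
D = ρ h/(ρ_ref − ρ) = 2.746 × 1.77 km/(2.798 − 2.746) = 93.5 km.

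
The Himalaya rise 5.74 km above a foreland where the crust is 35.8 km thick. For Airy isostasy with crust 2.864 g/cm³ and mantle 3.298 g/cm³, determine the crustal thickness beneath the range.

Root depth r = h ρ_c / (ρ_m − ρ_c) = 5.74 km × 2.864 / 0.434 = 37.88 km.
Total thickness = T + h + r = 35.8 km + 5.74 km + 37.88 km = 79.4 km.

79.4 km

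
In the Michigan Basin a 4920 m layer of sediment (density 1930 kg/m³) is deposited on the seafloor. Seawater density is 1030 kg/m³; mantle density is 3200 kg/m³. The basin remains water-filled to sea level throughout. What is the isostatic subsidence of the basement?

2040 m

Submarine loading: the sediment displaces seawater, and the subsidence is in turn flooded, so s (ρ_m − ρ_w) = t (ρ_sed − ρ_w).
s = 4920 m × (1930 − 1030) / (3200 − 1030) = 2040 m.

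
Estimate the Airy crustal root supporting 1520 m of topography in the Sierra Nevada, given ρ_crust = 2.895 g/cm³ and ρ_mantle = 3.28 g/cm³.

11400 m

In Airy isostatic equilibrium: the weight of the topography is balanced by the buoyancy of the root, ρ_c h = (ρ_m − ρ_c) r.
r = h · ρ_c / (ρ_m − ρ_c) = 1520 m × 2.895 / (3.28 − 2.895) = 11400 m.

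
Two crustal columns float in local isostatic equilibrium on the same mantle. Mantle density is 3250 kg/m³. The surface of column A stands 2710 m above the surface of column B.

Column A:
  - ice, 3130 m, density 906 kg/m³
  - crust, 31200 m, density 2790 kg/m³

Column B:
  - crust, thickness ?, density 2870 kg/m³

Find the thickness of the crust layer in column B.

Take the compensation level at the base of the deeper column (depth z_c below the surface of column A) and equate Σ ρ_i t_i down to z_c; mantle fills any gap and the z_c terms cancel.
Column A: 3130×906 + 31200×2790 + (z_c − 34330)×3250
Column B: 2710×0 + x×2870 + (z_c − 2710 − 0 − x)×3250
The z_c×3250 term appears on both sides and cancels. Collect the known terms of each column as K = Σ(ρt)_known − 3250 × (depth of known layers): K_A = 89883780 − 3250×34330 = −21688720; K_B = 0 − 3250×(2710 + 0) = −8807500.
Balance: K_A = K_B − x×(3250 − 2870), so x = (K_B − K_A)/(3250 − 2870) = 12881200/380 = 33900 m.

33900 m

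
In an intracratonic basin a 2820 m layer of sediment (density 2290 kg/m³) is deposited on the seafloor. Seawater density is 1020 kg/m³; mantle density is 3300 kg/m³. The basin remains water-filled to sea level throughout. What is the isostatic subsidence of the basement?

Submarine loading: the sediment displaces seawater, and the subsidence is in turn flooded, so s (ρ_m − ρ_w) = t (ρ_sed − ρ_w).
s = 2820 m × (2290 − 1020) / (3300 − 1020) = 1570 m.

1570 m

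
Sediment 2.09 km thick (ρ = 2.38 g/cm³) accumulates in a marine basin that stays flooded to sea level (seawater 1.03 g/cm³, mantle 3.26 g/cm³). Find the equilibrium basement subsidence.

Submarine loading: the sediment displaces seawater, and the subsidence is in turn flooded, so s (ρ_m − ρ_w) = t (ρ_sed − ρ_w).
s = 2.09 km × (2.38 − 1.03) / (3.26 − 1.03) = 1.27 km.

1.27 km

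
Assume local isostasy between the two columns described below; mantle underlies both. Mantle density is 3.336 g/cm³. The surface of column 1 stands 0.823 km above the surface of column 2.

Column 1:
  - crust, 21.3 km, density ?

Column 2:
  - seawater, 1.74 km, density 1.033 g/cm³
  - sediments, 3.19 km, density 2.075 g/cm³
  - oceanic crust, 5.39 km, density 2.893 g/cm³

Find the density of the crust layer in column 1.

2.72 g/cm³

Take the compensation level at the base of the deeper column (depth z_c below the surface of column 1) and equate Σ ρ_i t_i down to z_c; mantle fills any gap and the z_c terms cancel.
Column 1: 21.3×ρ + (z_c − 21.3)×3.336
Column 2: 0.823×0 + 1.74×1.033 + 3.19×2.075 + 5.39×2.893 + (z_c − 0.823 − 10.32)×3.336
The z_c×3.336 term appears on both sides and cancels. Collect the known terms of each column as K = Σ(ρt)_known − 3.336 × (depth of known layers): K_1 = 0 − 3.336×21.3 = −71.0568; K_2 = 24.00994 − 3.336×(0.823 + 10.32) = −13.163108.
Balance: K_1 + 21.3×ρ = K_2, so ρ = (K_2 − K_1)/21.3 = 57.8937/21.3 = 2.72 g/cm³.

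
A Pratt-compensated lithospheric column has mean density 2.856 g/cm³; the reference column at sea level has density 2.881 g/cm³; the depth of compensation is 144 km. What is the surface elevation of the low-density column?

1.26 km

ρ_ref D = ρ (D + h) → h = D (ρ_ref − ρ)/ρ.
h = 144 km × (2.881 − 2.856)/2.856 = 1.26 km.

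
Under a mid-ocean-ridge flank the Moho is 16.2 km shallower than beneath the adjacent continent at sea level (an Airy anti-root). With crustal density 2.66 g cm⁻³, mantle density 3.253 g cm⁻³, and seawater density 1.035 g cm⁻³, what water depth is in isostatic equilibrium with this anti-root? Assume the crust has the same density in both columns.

5.91 km

Replacing a thickness d of crust by seawater at the top must be balanced by replacing crust with mantle at the base: d (ρ_c − ρ_w) = a (ρ_m − ρ_c).
d = a (ρ_m − ρ_c)/(ρ_c − ρ_w) = 16.2 km × 0.593/1.625 = 5.91 km.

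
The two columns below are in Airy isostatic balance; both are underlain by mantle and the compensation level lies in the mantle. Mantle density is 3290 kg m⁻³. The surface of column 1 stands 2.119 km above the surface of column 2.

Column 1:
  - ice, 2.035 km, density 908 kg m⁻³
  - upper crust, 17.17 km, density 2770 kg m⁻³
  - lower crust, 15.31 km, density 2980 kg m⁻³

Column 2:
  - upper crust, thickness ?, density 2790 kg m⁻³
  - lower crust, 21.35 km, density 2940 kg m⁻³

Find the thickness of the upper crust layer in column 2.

Take the compensation level at the base of the deeper column (depth z_c below the surface of column 1) and equate Σ ρ_i t_i down to z_c; mantle fills any gap and the z_c terms cancel.
Column 1: 2.035×908 + 17.17×2770 + 15.31×2980 + (z_c − 34.515)×3290
Column 2: 2.119×0 + x×2790 + 21.35×2940 + (z_c − 2.119 − 21.35 − x)×3290
The z_c×3290 term appears on both sides and cancels. Collect the known terms of each column as K = Σ(ρt)_known − 3290 × (depth of known layers): K_1 = 95032.48 − 3290×34.515 = −18521.87; K_2 = 62769 − 3290×(2.119 + 21.35) = −14444.01.
Balance: K_1 = K_2 − x×(3290 − 2790), so x = (K_2 − K_1)/(3290 − 2790) = 4077.86/500 = 8.16 km.

8.16 km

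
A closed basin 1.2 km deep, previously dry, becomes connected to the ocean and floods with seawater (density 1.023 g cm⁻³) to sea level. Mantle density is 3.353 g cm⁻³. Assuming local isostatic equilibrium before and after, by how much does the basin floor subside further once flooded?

0.527 km

After flooding the water column is d + s deep. Its weight must equal the weight of mantle displaced by the extra subsidence s: (d + s) ρ_w = s ρ_m.
s = d ρ_w / (ρ_m − ρ_w) = 1.2 km × 1.023/(3.353 − 1.023) = 0.527 km.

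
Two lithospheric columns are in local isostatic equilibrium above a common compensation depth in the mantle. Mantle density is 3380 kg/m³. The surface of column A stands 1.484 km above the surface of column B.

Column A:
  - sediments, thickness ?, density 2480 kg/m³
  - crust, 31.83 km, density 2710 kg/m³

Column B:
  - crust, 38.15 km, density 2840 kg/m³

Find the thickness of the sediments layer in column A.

Take the compensation level at the base of the deeper column (depth z_c below the surface of column A) and equate Σ ρ_i t_i down to z_c; mantle fills any gap and the z_c terms cancel.
Column A: x×2480 + 31.83×2710 + (z_c − 31.83 − x)×3380
Column B: 1.484×0 + 38.15×2840 + (z_c − 1.484 − 38.15)×3380
The z_c×3380 term appears on both sides and cancels. Collect the known terms of each column as K = Σ(ρt)_known − 3380 × (depth of known layers): K_A = 86259.3 − 3380×31.83 = −21326.1; K_B = 108346 − 3380×(1.484 + 38.15) = −25616.92.
Balance: K_A − x×(3380 − 2480) = K_B, so x = (K_A − K_B)/(3380 − 2480) = 4290.82/900 = 4.77 km.

4.77 km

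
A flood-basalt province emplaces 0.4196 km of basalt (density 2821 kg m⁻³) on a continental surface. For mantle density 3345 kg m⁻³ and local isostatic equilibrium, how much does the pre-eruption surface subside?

Subaerial loading: s = t ρ_load / ρ_m.
s = 0.4196 km × 2821/3345 = 0.354 km.

0.354 km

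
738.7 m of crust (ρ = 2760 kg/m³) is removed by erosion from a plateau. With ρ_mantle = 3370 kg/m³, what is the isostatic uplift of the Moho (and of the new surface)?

605 m

Unloading: uplift u = e ρ_c/ρ_m = 738.7 m × 2760/3370 = 605 m.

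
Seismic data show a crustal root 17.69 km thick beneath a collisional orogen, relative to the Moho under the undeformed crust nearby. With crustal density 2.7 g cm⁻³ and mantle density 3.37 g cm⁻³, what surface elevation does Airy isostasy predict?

4.39 km

Balancing pressure at the compensation depth: ρ_c h = (ρ_m − ρ_c) r.
h = r (ρ_m − ρ_c) / ρ_c = 17.69 km × (3.37 − 2.7) / 2.7 = 4.39 km.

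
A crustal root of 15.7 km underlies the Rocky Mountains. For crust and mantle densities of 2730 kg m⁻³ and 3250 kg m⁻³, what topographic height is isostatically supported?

Balancing pressure at the compensation depth: ρ_c h = (ρ_m − ρ_c) r.
h = r (ρ_m − ρ_c) / ρ_c = 15.7 km × (3250 − 2730) / 2730 = 2.99 km.

2.99 km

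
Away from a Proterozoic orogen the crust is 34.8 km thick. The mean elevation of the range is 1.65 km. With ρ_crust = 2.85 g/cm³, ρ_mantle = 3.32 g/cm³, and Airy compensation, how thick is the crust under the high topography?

46.5 km

Root depth r = h ρ_c / (ρ_m − ρ_c) = 1.65 km × 2.85 / 0.47 = 10.01 km.
Total thickness = T + h + r = 34.8 km + 1.65 km + 10.01 km = 46.5 km.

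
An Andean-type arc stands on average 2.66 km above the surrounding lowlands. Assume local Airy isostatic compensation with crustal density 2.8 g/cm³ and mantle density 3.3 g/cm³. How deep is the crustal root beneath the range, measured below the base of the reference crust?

Isostatic balance requires: the weight of the topography is balanced by the buoyancy of the root, ρ_c h = (ρ_m − ρ_c) r.
r = h · ρ_c / (ρ_m − ρ_c) = 2.66 km × 2.8 / (3.3 − 2.8) = 14.9 km.

14.9 km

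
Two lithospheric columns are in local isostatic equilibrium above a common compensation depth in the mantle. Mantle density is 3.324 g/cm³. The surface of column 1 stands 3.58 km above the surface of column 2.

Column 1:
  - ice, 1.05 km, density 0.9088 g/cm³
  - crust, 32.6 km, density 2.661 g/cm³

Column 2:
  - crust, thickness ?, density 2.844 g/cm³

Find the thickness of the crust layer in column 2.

25.5 km

Take the compensation level at the base of the deeper column (depth z_c below the surface of column 1) and equate Σ ρ_i t_i down to z_c; mantle fills any gap and the z_c terms cancel.
Column 1: 1.05×0.9088 + 32.6×2.661 + (z_c − 33.65)×3.324
Column 2: 3.58×0 + x×2.844 + (z_c − 3.58 − 0 − x)×3.324
The z_c×3.324 term appears on both sides and cancels. Collect the known terms of each column as K = Σ(ρt)_known − 3.324 × (depth of known layers): K_1 = 87.70284 − 3.324×33.65 = −24.14976; K_2 = 0 − 3.324×(3.58 + 0) = −11.89992.
Balance: K_1 = K_2 − x×(3.324 − 2.844), so x = (K_2 − K_1)/(3.324 − 2.844) = 12.2498/0.48 = 25.5 km.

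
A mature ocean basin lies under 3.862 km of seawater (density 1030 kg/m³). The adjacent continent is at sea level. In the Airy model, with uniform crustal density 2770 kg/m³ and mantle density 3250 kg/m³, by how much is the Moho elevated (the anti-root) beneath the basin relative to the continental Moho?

14 km

Balancing pressure at the compensation depth: replacing crust with seawater at the top is compensated by replacing crust with mantle at the base: d (ρ_c − ρ_w) = a (ρ_m − ρ_c).
a = d (ρ_c − ρ_w)/(ρ_m − ρ_c) = 3.862 km × 1740/480 = 14 km.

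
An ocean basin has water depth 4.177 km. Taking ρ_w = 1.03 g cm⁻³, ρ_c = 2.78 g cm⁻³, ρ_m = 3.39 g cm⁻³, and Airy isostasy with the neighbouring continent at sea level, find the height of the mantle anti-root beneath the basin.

12 km

Isostatic balance requires: replacing crust with seawater at the top is compensated by replacing crust with mantle at the base: d (ρ_c − ρ_w) = a (ρ_m − ρ_c).
a = d (ρ_c − ρ_w)/(ρ_m − ρ_c) = 4.177 km × 1.75/0.61 = 12 km.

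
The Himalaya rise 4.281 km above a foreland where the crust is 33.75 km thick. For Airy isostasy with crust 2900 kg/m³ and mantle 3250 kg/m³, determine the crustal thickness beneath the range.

Root depth r = h ρ_c / (ρ_m − ρ_c) = 4.281 km × 2900 / 350 = 35.47 km.
Total thickness = T + h + r = 33.75 km + 4.281 km + 35.47 km = 73.5 km.

73.5 km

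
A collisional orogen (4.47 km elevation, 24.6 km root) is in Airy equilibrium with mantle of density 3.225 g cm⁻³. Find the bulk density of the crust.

2.73 g cm⁻³

ρ_c h = (ρ_m − ρ_c) r → ρ_c (h + r) = ρ_m r → ρ_c = ρ_m r / (h + r).
ρ_c = 3.225 × 24.6 km / (4.47 km + 24.6 km) = 2.73 g cm⁻³.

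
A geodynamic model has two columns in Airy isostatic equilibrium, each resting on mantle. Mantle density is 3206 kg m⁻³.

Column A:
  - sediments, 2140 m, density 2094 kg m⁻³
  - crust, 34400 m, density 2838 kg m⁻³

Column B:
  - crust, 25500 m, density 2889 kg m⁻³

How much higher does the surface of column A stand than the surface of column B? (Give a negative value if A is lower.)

For any compensation level in the mantle, the mantle terms cancel and isostasy reduces to e = (Σt_A − Σt_B) − (Σ(ρt)_A − Σ(ρt)_B) / ρ_m.
Σt_A = 36540 m; Σt_B = 25500 m; Σ(ρt)_A = 102108360; Σ(ρt)_B = 73669500 (in m·kg m⁻³).
e = (36540 − 25500) − (102108360 − 73669500) / 3206 = 2170 m.

2170 m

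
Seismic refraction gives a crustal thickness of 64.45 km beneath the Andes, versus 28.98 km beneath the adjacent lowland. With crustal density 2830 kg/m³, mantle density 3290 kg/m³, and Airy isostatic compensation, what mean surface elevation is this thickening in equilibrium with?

Excess crust Δ = 64.45 km − 28.98 km = 35.47 km, split between elevation h and root r with h + r = Δ.
Airy balance ρ_c h = (ρ_m − ρ_c) r gives r = h ρ_c/(ρ_m − ρ_c), so h (1 + ρ_c/(ρ_m − ρ_c)) = Δ, i.e. h = Δ (ρ_m − ρ_c)/ρ_m.
h = 35.47 km × 460/3290 = 4.96 km.

4.96 km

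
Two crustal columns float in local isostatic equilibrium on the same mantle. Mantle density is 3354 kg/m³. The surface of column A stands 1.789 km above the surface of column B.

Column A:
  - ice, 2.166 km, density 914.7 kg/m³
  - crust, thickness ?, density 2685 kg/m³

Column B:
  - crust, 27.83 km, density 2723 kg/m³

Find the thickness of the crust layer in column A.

27.3 km

Take the compensation level at the base of the deeper column (depth z_c below the surface of column A) and equate Σ ρ_i t_i down to z_c; mantle fills any gap and the z_c terms cancel.
Column A: 2.166×914.7 + x×2685 + (z_c − 2.166 − x)×3354
Column B: 1.789×0 + 27.83×2723 + (z_c − 1.789 − 27.83)×3354
The z_c×3354 term appears on both sides and cancels. Collect the known terms of each column as K = Σ(ρt)_known − 3354 × (depth of known layers): K_A = 1981.2402 − 3354×2.166 = −5283.5238; K_B = 75781.09 − 3354×(1.789 + 27.83) = −23561.036.
Balance: K_A − x×(3354 − 2685) = K_B, so x = (K_A − K_B)/(3354 − 2685) = 18277.5/669 = 27.3 km.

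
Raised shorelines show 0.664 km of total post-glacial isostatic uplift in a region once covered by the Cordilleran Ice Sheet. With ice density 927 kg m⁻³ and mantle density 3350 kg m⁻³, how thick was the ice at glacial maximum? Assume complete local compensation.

2.4 km

u = t ρ_ice/ρ_m → t = u ρ_m/ρ_ice = 0.664 km × 3350/927 = 2.4 km.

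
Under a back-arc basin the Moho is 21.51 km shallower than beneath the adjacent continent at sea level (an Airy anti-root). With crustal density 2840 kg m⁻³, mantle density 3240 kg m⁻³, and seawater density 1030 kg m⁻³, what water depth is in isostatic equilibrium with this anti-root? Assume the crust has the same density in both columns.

4.75 km

Replacing a thickness d of crust by seawater at the top must be balanced by replacing crust with mantle at the base: d (ρ_c − ρ_w) = a (ρ_m − ρ_c).
d = a (ρ_m − ρ_c)/(ρ_c − ρ_w) = 21.51 km × 400/1810 = 4.75 km.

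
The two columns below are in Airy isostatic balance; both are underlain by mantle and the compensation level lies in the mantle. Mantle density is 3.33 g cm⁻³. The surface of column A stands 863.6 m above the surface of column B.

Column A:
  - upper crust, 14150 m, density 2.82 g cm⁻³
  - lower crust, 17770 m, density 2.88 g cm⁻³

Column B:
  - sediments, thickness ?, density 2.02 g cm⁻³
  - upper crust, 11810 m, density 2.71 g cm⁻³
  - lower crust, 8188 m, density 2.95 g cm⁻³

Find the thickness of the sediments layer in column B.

Take the compensation level at the base of the deeper column (depth z_c below the surface of column A) and equate Σ ρ_i t_i down to z_c; mantle fills any gap and the z_c terms cancel.
Column A: 14150×2.82 + 17770×2.88 + (z_c − 31920)×3.33
Column B: 863.6×0 + x×2.02 + 11810×2.71 + 8188×2.95 + (z_c − 863.6 − 19998 − x)×3.33
The z_c×3.33 term appears on both sides and cancels. Collect the known terms of each column as K = Σ(ρt)_known − 3.33 × (depth of known layers): K_A = 91080.6 − 3.33×31920 = −15213; K_B = 56159.7 − 3.33×(863.6 + 19998) = −13309.428.
Balance: K_A = K_B − x×(3.33 − 2.02), so x = (K_B − K_A)/(3.33 − 2.02) = 1903.57/1.31 = 1450 m.

1450 m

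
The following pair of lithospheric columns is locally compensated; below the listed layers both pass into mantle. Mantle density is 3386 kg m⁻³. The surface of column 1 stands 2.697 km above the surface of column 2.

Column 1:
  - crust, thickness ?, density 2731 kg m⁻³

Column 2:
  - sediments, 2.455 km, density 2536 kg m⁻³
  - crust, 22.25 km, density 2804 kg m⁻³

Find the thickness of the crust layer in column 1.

Take the compensation level at the base of the deeper column (depth z_c below the surface of column 1) and equate Σ ρ_i t_i down to z_c; mantle fills any gap and the z_c terms cancel.
Column 1: x×2731 + (z_c − 0 − x)×3386
Column 2: 2.697×0 + 2.455×2536 + 22.25×2804 + (z_c − 2.697 − 24.705)×3386
The z_c×3386 term appears on both sides and cancels. Collect the known terms of each column as K = Σ(ρt)_known − 3386 × (depth of known layers): K_1 = 0 − 3386×0 = 0; K_2 = 68614.88 − 3386×(2.697 + 24.705) = −24168.292.
Balance: K_1 − x×(3386 − 2731) = K_2, so x = (K_1 − K_2)/(3386 − 2731) = 24168.3/655 = 36.9 km.

36.9 km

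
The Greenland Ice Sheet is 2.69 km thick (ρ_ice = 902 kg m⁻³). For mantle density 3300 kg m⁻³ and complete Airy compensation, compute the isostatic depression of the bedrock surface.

0.735 km

By Archimedes' principle applied to the lithosphere: the ice load ρ_ice t is balanced by mantle displaced below, ρ_m s.
s = t ρ_ice / ρ_m = 2.69 km × 902/3300 = 0.735 km.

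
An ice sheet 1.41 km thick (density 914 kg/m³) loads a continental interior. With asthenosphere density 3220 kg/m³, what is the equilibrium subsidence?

0.4 km

Equating mass per unit area of the two columns: the ice load ρ_ice t is balanced by mantle displaced below, ρ_m s.
s = t ρ_ice / ρ_m = 1.41 km × 914/3220 = 0.4 km.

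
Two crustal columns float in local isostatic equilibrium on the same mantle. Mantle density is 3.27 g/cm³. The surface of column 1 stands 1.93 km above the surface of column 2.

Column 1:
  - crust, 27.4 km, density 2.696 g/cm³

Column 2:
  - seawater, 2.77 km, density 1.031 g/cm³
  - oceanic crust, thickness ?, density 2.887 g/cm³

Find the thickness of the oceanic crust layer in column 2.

8.39 km

Take the compensation level at the base of the deeper column (depth z_c below the surface of column 1) and equate Σ ρ_i t_i down to z_c; mantle fills any gap and the z_c terms cancel.
Column 1: 27.4×2.696 + (z_c − 27.4)×3.27
Column 2: 1.93×0 + 2.77×1.031 + x×2.887 + (z_c − 1.93 − 2.77 − x)×3.27
The z_c×3.27 term appears on both sides and cancels. Collect the known terms of each column as K = Σ(ρt)_known − 3.27 × (depth of known layers): K_1 = 73.8704 − 3.27×27.4 = −15.7276; K_2 = 2.85587 − 3.27×(1.93 + 2.77) = −12.51313.
Balance: K_1 = K_2 − x×(3.27 − 2.887), so x = (K_2 − K_1)/(3.27 − 2.887) = 3.21447/0.383 = 8.39 km.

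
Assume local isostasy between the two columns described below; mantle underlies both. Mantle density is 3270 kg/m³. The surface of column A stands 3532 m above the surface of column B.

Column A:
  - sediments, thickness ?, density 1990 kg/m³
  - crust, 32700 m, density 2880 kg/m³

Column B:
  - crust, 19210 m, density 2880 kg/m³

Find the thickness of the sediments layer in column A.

Take the compensation level at the base of the deeper column (depth z_c below the surface of column A) and equate Σ ρ_i t_i down to z_c; mantle fills any gap and the z_c terms cancel.
Column A: x×1990 + 32700×2880 + (z_c − 32700 − x)×3270
Column B: 3532×0 + 19210×2880 + (z_c − 3532 − 19210)×3270
The z_c×3270 term appears on both sides and cancels. Collect the known terms of each column as K = Σ(ρt)_known − 3270 × (depth of known layers): K_A = 94176000 − 3270×32700 = −12753000; K_B = 55324800 − 3270×(3532 + 19210) = −19041540.
Balance: K_A − x×(3270 − 1990) = K_B, so x = (K_A − K_B)/(3270 − 1990) = 6288540/1280 = 4910 m.

4910 m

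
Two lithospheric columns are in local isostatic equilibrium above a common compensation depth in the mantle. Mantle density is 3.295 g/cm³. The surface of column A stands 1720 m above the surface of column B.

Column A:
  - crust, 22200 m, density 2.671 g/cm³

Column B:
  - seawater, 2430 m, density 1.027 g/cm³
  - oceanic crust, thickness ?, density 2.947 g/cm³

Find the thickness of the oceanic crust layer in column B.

Take the compensation level at the base of the deeper column (depth z_c below the surface of column A) and equate Σ ρ_i t_i down to z_c; mantle fills any gap and the z_c terms cancel.
Column A: 22200×2.671 + (z_c − 22200)×3.295
Column B: 1720×0 + 2430×1.027 + x×2.947 + (z_c − 1720 − 2430 − x)×3.295
The z_c×3.295 term appears on both sides and cancels. Collect the known terms of each column as K = Σ(ρt)_known − 3.295 × (depth of known layers): K_A = 59296.2 − 3.295×22200 = −13852.8; K_B = 2495.61 − 3.295×(1720 + 2430) = −11178.64.
Balance: K_A = K_B − x×(3.295 − 2.947), so x = (K_B − K_A)/(3.295 − 2.947) = 2674.16/0.348 = 7680 m.

7680 m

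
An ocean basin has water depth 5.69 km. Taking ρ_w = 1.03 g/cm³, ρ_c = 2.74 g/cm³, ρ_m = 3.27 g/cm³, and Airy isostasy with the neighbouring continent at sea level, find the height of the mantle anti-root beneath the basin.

Isostatic balance requires: replacing crust with seawater at the top is compensated by replacing crust with mantle at the base: d (ρ_c − ρ_w) = a (ρ_m − ρ_c).
a = d (ρ_c − ρ_w)/(ρ_m − ρ_c) = 5.69 km × 1.71/0.53 = 18.4 km.

18.4 km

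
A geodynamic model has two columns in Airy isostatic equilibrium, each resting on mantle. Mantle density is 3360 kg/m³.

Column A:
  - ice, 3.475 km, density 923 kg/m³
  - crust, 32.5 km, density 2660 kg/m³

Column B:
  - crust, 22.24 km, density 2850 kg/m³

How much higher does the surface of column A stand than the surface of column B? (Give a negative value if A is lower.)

For any compensation level in the mantle, the mantle terms cancel and isostasy reduces to e = (Σt_A − Σt_B) − (Σ(ρt)_A − Σ(ρt)_B) / ρ_m.
Σt_A = 35.975 km; Σt_B = 22.24 km; Σ(ρt)_A = 89657.425; Σ(ρt)_B = 63384 (in km·kg/m³).
e = (35.975 − 22.24) − (89657.425 − 63384) / 3360 = 5.92 km.

5.92 km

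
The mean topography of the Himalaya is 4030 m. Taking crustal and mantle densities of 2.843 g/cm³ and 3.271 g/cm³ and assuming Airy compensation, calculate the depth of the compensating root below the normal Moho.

Equating mass per unit area of the two columns: the weight of the topography is balanced by the buoyancy of the root, ρ_c h = (ρ_m − ρ_c) r.
r = h · ρ_c / (ρ_m − ρ_c) = 4030 m × 2.843 / (3.271 − 2.843) = 26800 m.

26800 m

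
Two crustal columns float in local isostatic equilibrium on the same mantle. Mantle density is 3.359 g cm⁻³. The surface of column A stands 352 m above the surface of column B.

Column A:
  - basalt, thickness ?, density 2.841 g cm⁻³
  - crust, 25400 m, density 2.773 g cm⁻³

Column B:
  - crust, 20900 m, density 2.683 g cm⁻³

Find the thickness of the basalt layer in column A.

Take the compensation level at the base of the deeper column (depth z_c below the surface of column A) and equate Σ ρ_i t_i down to z_c; mantle fills any gap and the z_c terms cancel.
Column A: x×2.841 + 25400×2.773 + (z_c − 25400 − x)×3.359
Column B: 352×0 + 20900×2.683 + (z_c − 352 − 20900)×3.359
The z_c×3.359 term appears on both sides and cancels. Collect the known terms of each column as K = Σ(ρt)_known − 3.359 × (depth of known layers): K_A = 70434.2 − 3.359×25400 = −14884.4; K_B = 56074.7 − 3.359×(352 + 20900) = −15310.768.
Balance: K_A − x×(3.359 − 2.841) = K_B, so x = (K_A − K_B)/(3.359 − 2.841) = 426.368/0.518 = 823 m.

823 m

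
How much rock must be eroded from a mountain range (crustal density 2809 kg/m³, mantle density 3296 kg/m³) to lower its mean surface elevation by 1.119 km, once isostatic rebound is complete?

Net drop Δ = e − u = e − e ρ_c/ρ_m = e (ρ_m − ρ_c)/ρ_m.
e = Δ ρ_m/(ρ_m − ρ_c) = 1.119 km × 3296/487 = 7.57 km.

7.57 km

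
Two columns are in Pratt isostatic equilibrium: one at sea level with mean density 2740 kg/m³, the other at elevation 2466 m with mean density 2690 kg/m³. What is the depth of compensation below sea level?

ρ_ref D = ρ (D + h) → D (ρ_ref − ρ) = ρ h.
D = ρ h/(ρ_ref − ρ) = 2690 × 2466 m/(2740 − 2690) = 133000 m.

133000 m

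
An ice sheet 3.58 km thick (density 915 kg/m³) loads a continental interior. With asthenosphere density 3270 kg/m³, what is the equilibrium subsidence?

Balancing pressure at the compensation depth: the ice load ρ_ice t is balanced by mantle displaced below, ρ_m s.
s = t ρ_ice / ρ_m = 3.58 km × 915/3270 = 1 km.

1 km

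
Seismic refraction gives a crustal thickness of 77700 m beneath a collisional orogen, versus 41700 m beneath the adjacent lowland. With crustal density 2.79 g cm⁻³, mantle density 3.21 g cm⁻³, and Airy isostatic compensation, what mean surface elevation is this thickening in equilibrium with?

Excess crust Δ = 77700 m − 41700 m = 36000 m, split between elevation h and root r with h + r = Δ.
Airy balance ρ_c h = (ρ_m − ρ_c) r gives r = h ρ_c/(ρ_m − ρ_c), so h (1 + ρ_c/(ρ_m − ρ_c)) = Δ, i.e. h = Δ (ρ_m − ρ_c)/ρ_m.
h = 36000 m × 0.42/3.21 = 4710 m.

4710 m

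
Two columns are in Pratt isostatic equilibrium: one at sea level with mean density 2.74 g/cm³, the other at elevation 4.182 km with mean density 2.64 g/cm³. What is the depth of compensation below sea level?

ρ_ref D = ρ (D + h) → D (ρ_ref − ρ) = ρ h.
D = ρ h/(ρ_ref − ρ) = 2.64 × 4.182 km/(2.74 − 2.64) = 110 km.

110 km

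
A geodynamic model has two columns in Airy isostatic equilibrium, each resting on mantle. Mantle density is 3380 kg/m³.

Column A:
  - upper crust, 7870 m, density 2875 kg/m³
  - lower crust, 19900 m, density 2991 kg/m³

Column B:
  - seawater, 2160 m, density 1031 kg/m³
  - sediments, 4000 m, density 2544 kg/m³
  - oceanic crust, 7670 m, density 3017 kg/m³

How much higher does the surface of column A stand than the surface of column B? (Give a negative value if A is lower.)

For any compensation level in the mantle, the mantle terms cancel and isostasy reduces to e = (Σt_A − Σt_B) − (Σ(ρt)_A − Σ(ρt)_B) / ρ_m.
Σt_A = 27770 m; Σt_B = 13830 m; Σ(ρt)_A = 82147150; Σ(ρt)_B = 35543350 (in m·kg/m³).
e = (27770 − 13830) − (82147150 − 35543350) / 3380 = 152 m.

152 m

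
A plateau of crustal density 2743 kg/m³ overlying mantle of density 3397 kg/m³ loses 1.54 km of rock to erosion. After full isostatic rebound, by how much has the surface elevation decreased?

0.296 km

Rebound u = e ρ_c/ρ_m = 1.54 km × 2743/3397 = 1.244 km.
Net surface drop = e − u = 1.54 km − 1.244 km = e (ρ_m − ρ_c)/ρ_m = 0.296 km.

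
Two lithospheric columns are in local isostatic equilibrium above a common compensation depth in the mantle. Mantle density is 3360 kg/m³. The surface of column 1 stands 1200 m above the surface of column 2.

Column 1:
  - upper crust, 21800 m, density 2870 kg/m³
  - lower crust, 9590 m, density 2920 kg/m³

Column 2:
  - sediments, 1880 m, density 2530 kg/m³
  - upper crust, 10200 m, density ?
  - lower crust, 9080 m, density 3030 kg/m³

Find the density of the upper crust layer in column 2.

Take the compensation level at the base of the deeper column (depth z_c below the surface of column 1) and equate Σ ρ_i t_i down to z_c; mantle fills any gap and the z_c terms cancel.
Column 1: 21800×2870 + 9590×2920 + (z_c − 31390)×3360
Column 2: 1200×0 + 1880×2530 + 10200×ρ + 9080×3030 + (z_c − 1200 − 21160)×3360
The z_c×3360 term appears on both sides and cancels. Collect the known terms of each column as K = Σ(ρt)_known − 3360 × (depth of known layers): K_1 = 90568800 − 3360×31390 = −14901600; K_2 = 32268800 − 3360×(1200 + 21160) = −42860800.
Balance: K_1 = K_2 + 10200×ρ, so ρ = (K_1 − K_2)/10200 = 27959200/10200 = 2740 kg/m³.

2740 kg/m³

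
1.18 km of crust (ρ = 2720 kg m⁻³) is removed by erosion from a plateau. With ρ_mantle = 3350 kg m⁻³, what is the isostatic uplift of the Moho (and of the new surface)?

0.958 km

Unloading: uplift u = e ρ_c/ρ_m = 1.18 km × 2720/3350 = 0.958 km.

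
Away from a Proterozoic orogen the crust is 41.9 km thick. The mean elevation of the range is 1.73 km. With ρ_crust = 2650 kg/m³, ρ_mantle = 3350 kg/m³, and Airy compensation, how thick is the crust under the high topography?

50.2 km

Root depth r = h ρ_c / (ρ_m − ρ_c) = 1.73 km × 2650 / 700 = 6.549 km.
Total thickness = T + h + r = 41.9 km + 1.73 km + 6.549 km = 50.2 km.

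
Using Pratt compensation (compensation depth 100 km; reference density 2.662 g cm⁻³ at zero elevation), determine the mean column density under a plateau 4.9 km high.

2.54 g cm⁻³

Pratt balance: ρ_ref D = ρ (D + h).
ρ = ρ_ref D/(D + h) = 2.662 × 100 km/(100 km + 4.9 km) = 2.54 g cm⁻³.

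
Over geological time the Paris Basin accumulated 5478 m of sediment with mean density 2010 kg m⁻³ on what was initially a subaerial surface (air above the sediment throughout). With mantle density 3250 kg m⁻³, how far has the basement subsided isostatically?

3390 m

Subaerial load: s = t ρ_sed / ρ_m = 5478 m × 2010/3250 = 3390 m.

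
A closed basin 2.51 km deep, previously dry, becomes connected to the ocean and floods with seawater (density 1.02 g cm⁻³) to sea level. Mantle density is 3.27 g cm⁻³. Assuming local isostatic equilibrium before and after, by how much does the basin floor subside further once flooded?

1.14 km

After flooding the water column is d + s deep. Its weight must equal the weight of mantle displaced by the extra subsidence s: (d + s) ρ_w = s ρ_m.
s = d ρ_w / (ρ_m − ρ_w) = 2.51 km × 1.02/(3.27 − 1.02) = 1.14 km.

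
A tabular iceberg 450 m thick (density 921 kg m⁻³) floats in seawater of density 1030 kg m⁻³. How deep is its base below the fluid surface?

Draft d = t ρ_obj/ρ_fluid = 450 m × 921/1030 = 402 m.

402 m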